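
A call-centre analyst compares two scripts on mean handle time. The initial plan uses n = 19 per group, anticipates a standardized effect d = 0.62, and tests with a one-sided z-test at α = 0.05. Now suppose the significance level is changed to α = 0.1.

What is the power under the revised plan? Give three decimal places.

δ = d·√(n/2) = 0.62 × √(19/2) = 1.9110 (unchanged). New critical value: z_{0.1} = 1.282.
Revised power = P(Z > 1.282 − δ) = Φ(0.629) = 0.7355.

Power ≈ 0.735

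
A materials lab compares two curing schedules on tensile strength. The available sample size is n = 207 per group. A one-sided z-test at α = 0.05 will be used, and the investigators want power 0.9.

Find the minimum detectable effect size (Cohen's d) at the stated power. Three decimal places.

d ≈ 0.288

Need Φ(δ − 1.645) = 0.9, so δ = 1.645 + 1.282 = 2.926.
δ = d·√(n/2) ⇒ d = δ/√(n/2) = 2.926/√(207/2) = 0.2876.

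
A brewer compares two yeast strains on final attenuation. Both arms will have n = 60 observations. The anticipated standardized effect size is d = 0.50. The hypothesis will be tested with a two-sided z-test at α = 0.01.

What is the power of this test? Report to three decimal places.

Noncentrality parameter: δ = d·√(n/2) = 0.50 × √(60/2) = 2.7386
Critical value for a two-sided test at α = 0.01: z_{α/2} = 2.576.
Power = Φ(δ − 2.576) + Φ(−δ − 2.576) = Φ(0.163) + Φ(-5.314) = 0.5647 + 0.0000 = 0.5647.

Power ≈ 0.565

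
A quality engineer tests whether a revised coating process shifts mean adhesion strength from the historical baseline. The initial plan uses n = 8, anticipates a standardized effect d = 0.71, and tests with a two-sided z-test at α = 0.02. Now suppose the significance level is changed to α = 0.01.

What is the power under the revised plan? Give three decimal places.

δ = d·√n = 0.71 × √8 = 2.0082 (unchanged). New critical value: z_{0.005} = 2.576.
Revised power = Φ(δ − 2.576) + Φ(−δ − 2.576) = Φ(-0.568) + Φ(-4.584) = 0.2851 + 0.0000 = 0.2851.

Power ≈ 0.285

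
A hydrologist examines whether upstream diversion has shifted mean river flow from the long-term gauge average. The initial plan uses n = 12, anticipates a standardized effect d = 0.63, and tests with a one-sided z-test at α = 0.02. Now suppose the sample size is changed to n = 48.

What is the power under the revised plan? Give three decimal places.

Power ≈ 0.990

With n = 48: δ = d·√n = 0.63 × √48 = 4.3648. Critical value z_{0.02} = 2.054.
Revised power = P(Z > 2.054 − δ) = Φ(2.311) = 0.9896.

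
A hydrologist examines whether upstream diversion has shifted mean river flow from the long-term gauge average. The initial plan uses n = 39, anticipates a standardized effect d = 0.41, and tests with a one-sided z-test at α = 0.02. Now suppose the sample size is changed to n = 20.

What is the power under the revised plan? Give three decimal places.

Power ≈ 0.413

With n = 20: δ = d·√n = 0.41 × √20 = 1.8336. Critical value z_{0.02} = 2.054.
Revised power = P(Z > 2.054 − δ) = Φ(-0.220) = 0.4129.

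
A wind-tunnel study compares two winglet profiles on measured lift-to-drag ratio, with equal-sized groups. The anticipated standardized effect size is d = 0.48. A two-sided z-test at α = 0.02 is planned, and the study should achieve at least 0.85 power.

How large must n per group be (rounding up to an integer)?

For power 0.85 need Φ(δ − z_{0.01}) = 0.85, so δ = z_{0.01} + z_{0.15} = 2.326 + 1.036 = 3.363.
(For δ > 0 the lower-tail rejection region contributes negligibly to power, so the one-term inversion is standard.)
δ = d·√(n/2) ⇒ n = 2(δ/d)² = 2 × (3.363 / 0.48)² = 98.16.
Round up to the next whole unit.

n = 99 per group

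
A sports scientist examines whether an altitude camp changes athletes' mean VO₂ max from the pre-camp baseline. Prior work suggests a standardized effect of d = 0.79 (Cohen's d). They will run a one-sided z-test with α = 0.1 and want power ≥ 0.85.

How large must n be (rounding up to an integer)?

For power 0.85 need Φ(δ − z_{0.1}) = 0.85, so δ = z_{0.1} + z_{0.15} = 1.282 + 1.036 = 2.318.
δ = d·√n ⇒ n = (δ/d)² = (2.318 / 0.79)² = 8.61.
Round up to the next whole unit.

n = 9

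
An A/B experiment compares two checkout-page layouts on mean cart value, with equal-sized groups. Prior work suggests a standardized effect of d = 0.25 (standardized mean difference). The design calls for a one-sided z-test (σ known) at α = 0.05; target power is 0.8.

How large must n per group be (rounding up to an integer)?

n = 198 per group

Set Φ(δ − 1.645) = 0.8; then δ − 1.645 = Φ⁻¹(0.8) = 0.842, giving δ = 2.486.
δ = d·√(n/2) ⇒ n = 2(δ/d)² = 2 × (2.486 / 0.25)² = 197.84.
Round up to the next whole unit.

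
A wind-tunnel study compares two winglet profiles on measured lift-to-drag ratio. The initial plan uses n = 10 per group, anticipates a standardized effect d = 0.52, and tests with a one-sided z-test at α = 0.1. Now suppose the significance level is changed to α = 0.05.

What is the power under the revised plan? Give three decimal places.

δ = d·√(n/2) = 0.52 × √(10/2) = 1.1628 (unchanged). New critical value: z_{0.05} = 1.645.
Revised power = P(Z > 1.645 − δ) = Φ(-0.482) = 0.3149.

Power ≈ 0.315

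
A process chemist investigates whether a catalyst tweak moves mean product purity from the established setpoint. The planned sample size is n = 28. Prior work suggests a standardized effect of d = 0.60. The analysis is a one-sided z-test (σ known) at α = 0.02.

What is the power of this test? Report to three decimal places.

Noncentrality parameter: δ = d·√n = 0.60 × √28 = 3.1749
Critical value for a one-sided test at α = 0.02: z_α = 2.054.
Power = P(Z > 2.054 − δ) = Φ(1.121) = 0.8689.

Power ≈ 0.869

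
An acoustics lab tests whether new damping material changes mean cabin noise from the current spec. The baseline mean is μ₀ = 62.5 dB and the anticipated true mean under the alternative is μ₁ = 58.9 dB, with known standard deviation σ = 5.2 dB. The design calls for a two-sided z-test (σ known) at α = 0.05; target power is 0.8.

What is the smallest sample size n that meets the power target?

Standardized effect: d = |μ₁ − μ₀| / σ = |58.9 − 62.5| / 5.2 = 0.6923
Set Φ(δ − 1.960) = 0.8; then δ − 1.960 = Φ⁻¹(0.8) = 0.842, giving δ = 2.802.
(Ignoring the negligible lower-tail rejection probability gives the usual closed-form inversion.)
δ = d·√n ⇒ n = (δ/d)² = (2.802 / 0.6923)² = 16.38.
Round up to the next whole unit.

n = 17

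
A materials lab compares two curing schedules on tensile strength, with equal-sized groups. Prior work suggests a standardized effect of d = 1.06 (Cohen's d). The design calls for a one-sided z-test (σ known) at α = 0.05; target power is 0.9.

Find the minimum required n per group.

Set Φ(δ − 1.645) = 0.9; then δ − 1.645 = Φ⁻¹(0.9) = 1.282, giving δ = 2.926.
δ = d·√(n/2) ⇒ n = 2(δ/d)² = 2 × (2.926 / 1.06)² = 15.24.
Rounding up, n = 16 per group.

n = 16 per group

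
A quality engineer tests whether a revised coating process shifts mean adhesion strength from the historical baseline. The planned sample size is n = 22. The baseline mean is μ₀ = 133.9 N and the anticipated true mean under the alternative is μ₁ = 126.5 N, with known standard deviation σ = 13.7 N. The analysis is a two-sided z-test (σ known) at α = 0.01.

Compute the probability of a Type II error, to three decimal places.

β ≈ 0.517

Standardized effect: d = |μ₁ − μ₀| / σ = |126.5 − 133.9| / 13.7 = 0.5401
Noncentrality parameter: δ = d·√n = 0.5401 × √22 = 2.5335
Two-sided α = 0.01 → critical value z_{0.005} = 2.576.
Power = Φ(δ − 2.576) + Φ(−δ − 2.576) = Φ(-0.042) + Φ(-5.109) = 0.4831 + 0.0000 = 0.4831.
Type II error: β = 1 − power = 1 − 0.4831 = 0.5169.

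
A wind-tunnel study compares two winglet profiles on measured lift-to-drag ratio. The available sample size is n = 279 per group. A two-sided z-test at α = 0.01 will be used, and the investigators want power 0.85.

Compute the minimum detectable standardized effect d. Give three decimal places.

d ≈ 0.306

Need Φ(δ − 2.576) = 0.85, so δ = 2.576 + 1.036 = 3.612.
(Lower-tail contribution to power is negligible for δ > 0.)
δ = d·√(n/2) ⇒ d = δ/√(n/2) = 3.612/√(279/2) = 0.3058.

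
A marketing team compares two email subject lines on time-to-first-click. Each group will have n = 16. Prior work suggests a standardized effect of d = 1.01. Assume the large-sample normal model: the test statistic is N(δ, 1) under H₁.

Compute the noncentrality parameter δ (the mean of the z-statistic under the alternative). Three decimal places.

δ ≈ 2.857

The noncentrality parameter scales effect size by the design's sample-size factor: δ = d·√(n/2) = 1.01 × √(16/2) = 2.8567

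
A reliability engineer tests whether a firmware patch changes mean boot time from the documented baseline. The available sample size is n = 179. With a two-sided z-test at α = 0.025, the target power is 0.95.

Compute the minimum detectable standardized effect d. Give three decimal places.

d ≈ 0.290

Need Φ(δ − 2.241) = 0.95, so δ = 2.241 + 1.645 = 3.886.
(Lower-tail contribution to power is negligible for δ > 0.)
δ = d·√n ⇒ d = δ/√n = 3.886/√179 = 0.2905.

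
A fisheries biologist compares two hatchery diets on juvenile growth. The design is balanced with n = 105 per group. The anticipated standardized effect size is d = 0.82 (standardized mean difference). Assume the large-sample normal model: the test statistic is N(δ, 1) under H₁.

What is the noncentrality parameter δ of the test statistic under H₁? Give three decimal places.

δ ≈ 5.941

The noncentrality parameter scales effect size by the design's sample-size factor: δ = d·√(n/2) = 0.82 × √(105/2) = 5.9415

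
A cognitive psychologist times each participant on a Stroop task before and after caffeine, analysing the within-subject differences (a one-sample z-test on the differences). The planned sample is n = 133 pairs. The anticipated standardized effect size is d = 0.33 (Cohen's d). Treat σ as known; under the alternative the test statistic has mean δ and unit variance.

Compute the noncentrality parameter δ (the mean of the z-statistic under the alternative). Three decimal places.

The noncentrality parameter scales effect size by the design's sample-size factor: δ = d·√n = 0.33 × √133 = 3.8057

δ ≈ 3.806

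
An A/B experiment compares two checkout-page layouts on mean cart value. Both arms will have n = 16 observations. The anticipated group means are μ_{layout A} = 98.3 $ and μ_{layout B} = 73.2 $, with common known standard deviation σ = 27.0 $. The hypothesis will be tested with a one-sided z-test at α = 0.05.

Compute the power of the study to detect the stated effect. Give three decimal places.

Standardized effect: d = |μ_{layout A} − μ_{layout B}| / σ = |98.3 − 73.2| / 27.0 = 0.9296
Noncentrality parameter: δ = d·√(n/2) = 0.9296 × √(16/2) = 2.6294
Critical value for a one-sided test at α = 0.05: z_α = 1.645.
Power = P(Z > 1.645 − δ) = Φ(0.985) = 0.8376.

Power ≈ 0.838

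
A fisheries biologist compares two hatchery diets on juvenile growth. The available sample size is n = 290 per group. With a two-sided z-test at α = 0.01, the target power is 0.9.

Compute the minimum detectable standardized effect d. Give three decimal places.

Required noncentrality: δ = z_{0.005} + z_{0.10} = 2.576 + 1.282 = 3.857.
(Lower-tail contribution to power is negligible for δ > 0.)
δ = d·√(n/2) ⇒ d = δ/√(n/2) = 3.857/√(290/2) = 0.3203.

d ≈ 0.320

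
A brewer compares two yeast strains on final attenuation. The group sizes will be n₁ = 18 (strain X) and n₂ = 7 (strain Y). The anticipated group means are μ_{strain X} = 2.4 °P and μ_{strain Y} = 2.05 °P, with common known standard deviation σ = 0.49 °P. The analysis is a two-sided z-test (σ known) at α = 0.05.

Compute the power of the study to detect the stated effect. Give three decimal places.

Standardized effect: d = |μ_{strain X} − μ_{strain Y}| / σ = |2.4 − 2.05| / 0.49 = 0.7143
Noncentrality parameter: δ = d / √(1/n₁ + 1/n₂) = 0.7143 / √(1/18 + 1/7) = 1.6036
Critical value for a two-sided test at α = 0.05: z_{α/2} = 1.960.
Power = Φ(δ − 1.960) + Φ(−δ − 1.960) = Φ(-0.356) + Φ(-3.564) = 0.3608 + 0.0002 = 0.3610.

Power ≈ 0.361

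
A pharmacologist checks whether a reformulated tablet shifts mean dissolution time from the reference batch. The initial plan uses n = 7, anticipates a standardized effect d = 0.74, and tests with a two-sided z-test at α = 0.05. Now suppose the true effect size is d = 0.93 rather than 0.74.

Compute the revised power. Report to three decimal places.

Power ≈ 0.692

With d = 0.93: δ = d·√n = 0.93 × √7 = 2.4605. Critical value z_{0.025} = 1.960.
Revised power = Φ(δ − 1.960) + Φ(−δ − 1.960) = Φ(0.501) + Φ(-4.421) = 0.6917 + 0.0000 = 0.6917.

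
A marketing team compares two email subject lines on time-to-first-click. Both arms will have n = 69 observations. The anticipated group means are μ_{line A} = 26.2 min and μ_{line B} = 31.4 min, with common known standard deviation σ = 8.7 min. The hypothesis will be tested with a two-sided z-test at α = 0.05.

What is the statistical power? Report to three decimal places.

Standardized effect: d = |μ_{line A} − μ_{line B}| / σ = |26.2 − 31.4| / 8.7 = 0.5977
Noncentrality parameter: δ = d·√(n/2) = 0.5977 × √(69/2) = 3.5107
Critical value for a two-sided test at α = 0.05: z_{α/2} = 1.960.
Power = Φ(δ − 1.960) + Φ(−δ − 1.960) = Φ(1.551) + Φ(-5.471) = 0.9395 + 0.0000 = 0.9395.

Power ≈ 0.940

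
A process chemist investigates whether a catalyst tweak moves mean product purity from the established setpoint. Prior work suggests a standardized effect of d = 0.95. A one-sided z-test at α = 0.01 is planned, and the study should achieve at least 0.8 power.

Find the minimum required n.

n = 12

Set Φ(δ − 2.326) = 0.8; then δ − 2.326 = Φ⁻¹(0.8) = 0.842, giving δ = 3.168.
δ = d·√n ⇒ n = (δ/d)² = (3.168 / 0.95)² = 11.12.
Round up to the next whole unit.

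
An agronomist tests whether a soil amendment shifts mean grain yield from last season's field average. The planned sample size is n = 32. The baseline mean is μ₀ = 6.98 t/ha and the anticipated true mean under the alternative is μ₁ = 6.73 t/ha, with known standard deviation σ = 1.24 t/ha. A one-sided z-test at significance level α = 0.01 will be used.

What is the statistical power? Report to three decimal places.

Power ≈ 0.118

Standardized effect: d = |μ₁ − μ₀| / σ = |6.73 − 6.98| / 1.24 = 0.2016
Noncentrality parameter: δ = d·√n = 0.2016 × √32 = 1.1405
Critical value for a one-sided test at α = 0.01: z_α = 2.326.
Power = Φ(δ − 2.326) = Φ(-1.186) = 0.1178.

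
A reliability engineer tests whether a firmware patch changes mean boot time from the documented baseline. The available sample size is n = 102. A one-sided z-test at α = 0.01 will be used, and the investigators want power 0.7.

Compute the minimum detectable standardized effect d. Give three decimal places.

d ≈ 0.282

Required noncentrality: δ = z_{0.01} + z_{0.30} = 2.326 + 0.524 = 2.851.
δ = d·√n ⇒ d = δ/√n = 2.851/√102 = 0.2823.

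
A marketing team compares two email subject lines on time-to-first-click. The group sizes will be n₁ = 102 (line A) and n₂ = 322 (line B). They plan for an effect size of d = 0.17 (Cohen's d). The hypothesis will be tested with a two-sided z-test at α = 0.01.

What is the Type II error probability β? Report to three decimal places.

β ≈ 0.860

Noncentrality parameter: δ = d / √(1/n₁ + 1/n₂) = 0.17 / √(1/102 + 1/322) = 1.4962
Critical value for a two-sided test at α = 0.01: z_{α/2} = 2.576.
Power = Φ(δ − 2.576) + Φ(−δ − 2.576) = Φ(-1.080) + Φ(-4.072) = 0.1402 + 0.0000 = 0.1402.
Type II error: β = 1 − power = 1 − 0.1402 = 0.8598.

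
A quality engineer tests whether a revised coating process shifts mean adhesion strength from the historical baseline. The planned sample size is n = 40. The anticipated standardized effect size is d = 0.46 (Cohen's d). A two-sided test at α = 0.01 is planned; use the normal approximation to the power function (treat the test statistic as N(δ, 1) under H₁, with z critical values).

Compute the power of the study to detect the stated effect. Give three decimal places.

Noncentrality parameter: δ = d·√n = 0.46 × √40 = 2.9093
Critical value for a two-sided test at α = 0.01: z_{α/2} = 2.576.
Power = Φ(δ − 2.576) + Φ(−δ − 2.576) = Φ(0.333) + Φ(-5.485) = 0.6306 + 0.0000 = 0.6306.

Power ≈ 0.631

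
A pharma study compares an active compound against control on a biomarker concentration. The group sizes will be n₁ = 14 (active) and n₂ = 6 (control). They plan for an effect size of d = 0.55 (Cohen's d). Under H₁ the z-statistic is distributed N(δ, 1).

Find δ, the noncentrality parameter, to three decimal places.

δ ≈ 1.127

The noncentrality parameter scales effect size by the design's sample-size factor: δ = d / √(1/n₁ + 1/n₂) = 0.55 / √(1/14 + 1/6) = 1.1272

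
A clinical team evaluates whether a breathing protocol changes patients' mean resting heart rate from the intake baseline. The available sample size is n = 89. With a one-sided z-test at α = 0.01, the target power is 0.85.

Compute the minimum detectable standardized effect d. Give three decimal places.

Required noncentrality: δ = z_{0.01} + z_{0.15} = 2.326 + 1.036 = 3.363.
δ = d·√n ⇒ d = δ/√n = 3.363/√89 = 0.3565.

d ≈ 0.356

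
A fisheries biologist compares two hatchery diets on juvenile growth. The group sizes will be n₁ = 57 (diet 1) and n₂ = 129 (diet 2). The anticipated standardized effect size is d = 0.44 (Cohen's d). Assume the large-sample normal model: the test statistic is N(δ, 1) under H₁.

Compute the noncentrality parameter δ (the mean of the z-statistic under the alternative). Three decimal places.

δ ≈ 2.766

The noncentrality parameter scales effect size by the design's sample-size factor: δ = d / √(1/n₁ + 1/n₂) = 0.44 / √(1/57 + 1/129) = 2.7665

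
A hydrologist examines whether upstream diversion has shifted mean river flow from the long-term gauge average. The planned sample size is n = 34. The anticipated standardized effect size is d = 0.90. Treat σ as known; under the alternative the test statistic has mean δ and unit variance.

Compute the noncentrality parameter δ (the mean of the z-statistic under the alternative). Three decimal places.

δ ≈ 5.248

δ = d·√n = 0.90 × √34 = 5.2479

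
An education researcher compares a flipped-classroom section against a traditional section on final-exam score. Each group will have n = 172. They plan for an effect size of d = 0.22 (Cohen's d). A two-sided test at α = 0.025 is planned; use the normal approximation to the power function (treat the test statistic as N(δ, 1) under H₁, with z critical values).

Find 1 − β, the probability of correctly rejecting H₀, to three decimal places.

Power ≈ 0.420

Noncentrality parameter: λ = d·√(n/2) = 0.22 × √(172/2) = 2.0402
Two-sided α = 0.025 → critical value z_{0.0125} = 2.241.
Power = Φ(λ − 2.241) + Φ(−λ − 2.241) = Φ(-0.201) + Φ(-4.282) = 0.4203 + 0.0000 = 0.4203.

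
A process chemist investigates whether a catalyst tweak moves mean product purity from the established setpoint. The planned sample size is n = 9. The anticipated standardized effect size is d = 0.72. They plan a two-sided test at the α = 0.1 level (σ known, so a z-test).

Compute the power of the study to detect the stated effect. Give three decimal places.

Power ≈ 0.697

Noncentrality parameter: δ = d·√n = 0.72 × √9 = 2.1600
Two-sided α = 0.1 → critical value z_{0.05} = 1.645.
Power = Φ(δ − 1.645) + Φ(−δ − 1.645) = Φ(0.515) + Φ(-3.805) = 0.6968 + 0.0001 = 0.6968.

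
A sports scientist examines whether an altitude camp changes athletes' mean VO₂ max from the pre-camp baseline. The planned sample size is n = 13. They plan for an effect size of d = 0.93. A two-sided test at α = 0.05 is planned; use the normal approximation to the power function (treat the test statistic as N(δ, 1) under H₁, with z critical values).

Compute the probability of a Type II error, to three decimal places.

Noncentrality parameter: λ = d·√n = 0.93 × √13 = 3.3532
Critical value for a two-sided test at α = 0.05: z_{α/2} = 1.960.
Power = Φ(λ − 1.960) + Φ(−λ − 1.960) = Φ(1.393) + Φ(-5.313) = 0.9182 + 0.0000 = 0.9182.
Type II error: β = 1 − power = 1 − 0.9182 = 0.0818.

β ≈ 0.082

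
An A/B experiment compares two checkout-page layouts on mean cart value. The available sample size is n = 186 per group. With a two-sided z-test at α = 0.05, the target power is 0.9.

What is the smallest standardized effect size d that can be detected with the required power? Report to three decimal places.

Required noncentrality: δ = z_{0.025} + z_{0.10} = 1.960 + 1.282 = 3.242.
(Lower-tail contribution to power is negligible for δ > 0.)
δ = d·√(n/2) ⇒ d = δ/√(n/2) = 3.242/√(186/2) = 0.3361.

d ≈ 0.336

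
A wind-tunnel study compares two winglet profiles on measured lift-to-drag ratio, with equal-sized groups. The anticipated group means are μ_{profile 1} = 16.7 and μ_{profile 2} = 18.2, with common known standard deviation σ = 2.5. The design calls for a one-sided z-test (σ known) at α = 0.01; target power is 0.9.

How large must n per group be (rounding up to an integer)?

n = 73 per group

Standardized effect: d = |μ_{profile 1} − μ_{profile 2}| / σ = |16.7 − 18.2| / 2.5 = 0.6000
For power 0.9 need Φ(δ − z_{0.01}) = 0.9, so δ = z_{0.01} + z_{0.10} = 2.326 + 1.282 = 3.608.
δ = d·√(n/2) ⇒ n = 2(δ/d)² = 2 × (3.608 / 0.6000)² = 72.32.
Round up to the next whole unit.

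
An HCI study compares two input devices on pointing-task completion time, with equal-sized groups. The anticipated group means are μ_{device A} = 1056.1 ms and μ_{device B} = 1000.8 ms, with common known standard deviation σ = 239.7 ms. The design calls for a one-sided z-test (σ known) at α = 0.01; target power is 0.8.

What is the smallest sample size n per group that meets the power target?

Standardized effect: d = |μ_{device A} − μ_{device B}| / σ = |1056.1 − 1000.8| / 239.7 = 0.2307
For power 0.8 need Φ(δ − z_{0.01}) = 0.8, so δ = z_{0.01} + z_{0.20} = 2.326 + 0.842 = 3.168.
δ = d·√(n/2) ⇒ n = 2(δ/d)² = 2 × (3.168 / 0.2307)² = 377.12.
Rounding up, n = 378 per group.

n = 378 per group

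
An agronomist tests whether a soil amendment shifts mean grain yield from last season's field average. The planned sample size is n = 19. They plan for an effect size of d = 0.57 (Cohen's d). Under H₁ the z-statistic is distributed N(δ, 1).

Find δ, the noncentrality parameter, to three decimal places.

The noncentrality parameter scales effect size by the design's sample-size factor: δ = d·√n = 0.57 × √19 = 2.4846

δ ≈ 2.485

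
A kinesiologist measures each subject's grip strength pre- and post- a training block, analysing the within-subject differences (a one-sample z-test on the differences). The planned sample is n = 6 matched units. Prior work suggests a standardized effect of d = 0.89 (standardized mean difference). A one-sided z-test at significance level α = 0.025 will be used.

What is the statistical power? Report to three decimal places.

Noncentrality parameter: λ = d·√n = 0.89 × √6 = 2.1800
One-sided α = 0.025 → critical value z_{0.025} = 1.960.
Power = Φ(λ − 1.960) = Φ(0.220) = 0.5871.

Power ≈ 0.587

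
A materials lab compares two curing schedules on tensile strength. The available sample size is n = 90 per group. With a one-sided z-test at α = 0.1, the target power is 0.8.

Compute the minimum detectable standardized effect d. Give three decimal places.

d ≈ 0.317

Need Φ(δ − 1.282) = 0.8, so δ = 1.282 + 0.842 = 2.123.
δ = d·√(n/2) ⇒ d = δ/√(n/2) = 2.123/√(90/2) = 0.3165.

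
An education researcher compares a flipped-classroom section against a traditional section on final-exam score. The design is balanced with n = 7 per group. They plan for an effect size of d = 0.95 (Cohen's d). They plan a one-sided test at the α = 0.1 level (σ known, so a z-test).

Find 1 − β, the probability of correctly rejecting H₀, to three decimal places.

Power ≈ 0.690

Noncentrality parameter: δ = d·√(n/2) = 0.95 × √(7/2) = 1.7773
One-sided α = 0.1 → critical value z_{0.1} = 1.282.
Power = Φ(δ − 1.282) = Φ(0.496) = 0.6900.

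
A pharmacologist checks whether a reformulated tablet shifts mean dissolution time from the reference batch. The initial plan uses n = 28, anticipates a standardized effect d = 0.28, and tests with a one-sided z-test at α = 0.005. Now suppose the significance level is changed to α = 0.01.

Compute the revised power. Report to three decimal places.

δ = d·√n = 0.28 × √28 = 1.4816 (unchanged). New critical value: z_{0.01} = 2.326.
Revised power = Φ(δ − 2.326) = Φ(-0.845) = 0.1991.

Power ≈ 0.199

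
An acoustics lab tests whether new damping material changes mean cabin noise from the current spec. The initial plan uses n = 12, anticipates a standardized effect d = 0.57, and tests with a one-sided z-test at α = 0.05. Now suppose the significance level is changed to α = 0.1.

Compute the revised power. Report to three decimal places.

Power ≈ 0.756

δ = d·√n = 0.57 × √12 = 1.9745 (unchanged). New critical value: z_{0.1} = 1.282.
Revised power = P(Z > 1.282 − δ) = Φ(0.693) = 0.7558.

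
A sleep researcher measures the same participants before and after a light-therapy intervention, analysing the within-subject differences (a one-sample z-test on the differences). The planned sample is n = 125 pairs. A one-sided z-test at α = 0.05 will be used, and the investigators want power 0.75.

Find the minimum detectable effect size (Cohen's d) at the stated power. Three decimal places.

d ≈ 0.207

Required noncentrality: δ = z_{0.05} + z_{0.25} = 1.645 + 0.674 = 2.319.
δ = d·√n ⇒ d = δ/√n = 2.319/√125 = 0.2074.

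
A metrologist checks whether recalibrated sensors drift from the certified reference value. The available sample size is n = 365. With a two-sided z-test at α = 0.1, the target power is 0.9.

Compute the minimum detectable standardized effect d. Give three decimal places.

Need Φ(δ − 1.645) = 0.9, so δ = 1.645 + 1.282 = 2.926.
(The second rejection-region term Φ(−δ − z_{α/2}) is negligible and dropped.)
δ = d·√n ⇒ d = δ/√n = 2.926/√365 = 0.1532.

d ≈ 0.153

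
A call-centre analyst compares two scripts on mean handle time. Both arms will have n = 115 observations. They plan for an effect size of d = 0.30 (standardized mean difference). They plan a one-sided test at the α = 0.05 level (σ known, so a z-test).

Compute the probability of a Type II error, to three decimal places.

β ≈ 0.264

Noncentrality parameter: δ = d·√(n/2) = 0.30 × √(115/2) = 2.2749
One-sided α = 0.05 → critical value z_{0.05} = 1.645.
Power = Φ(δ − 1.645) = Φ(0.630) = 0.7357.
Type II error: β = 1 − power = 1 − 0.7357 = 0.2643.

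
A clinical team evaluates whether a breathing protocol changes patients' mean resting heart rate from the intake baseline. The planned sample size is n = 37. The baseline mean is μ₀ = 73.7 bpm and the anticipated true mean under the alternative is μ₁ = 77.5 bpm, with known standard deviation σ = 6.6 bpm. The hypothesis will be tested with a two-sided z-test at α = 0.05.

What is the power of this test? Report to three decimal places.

Power ≈ 0.938

Standardized effect: d = |μ₁ − μ₀| / σ = |77.5 − 73.7| / 6.6 = 0.5758
Noncentrality parameter: δ = d·√n = 0.5758 × √37 = 3.5022
Critical value for a two-sided test at α = 0.05: z_{α/2} = 1.960.
Power = Φ(δ − 1.960) + Φ(−δ − 1.960) = Φ(1.542) + Φ(-5.462) = 0.9385 + 0.0000 = 0.9385.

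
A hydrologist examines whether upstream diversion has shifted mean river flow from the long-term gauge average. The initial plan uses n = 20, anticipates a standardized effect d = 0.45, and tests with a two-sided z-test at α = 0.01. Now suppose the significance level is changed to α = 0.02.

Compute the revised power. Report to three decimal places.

Power ≈ 0.377

δ = d·√n = 0.45 × √20 = 2.0125 (unchanged). New critical value: z_{0.01} = 2.326.
Revised power = Φ(δ − 2.326) + Φ(−δ − 2.326) = Φ(-0.314) + Φ(-4.339) = 0.3768 + 0.0000 = 0.3768.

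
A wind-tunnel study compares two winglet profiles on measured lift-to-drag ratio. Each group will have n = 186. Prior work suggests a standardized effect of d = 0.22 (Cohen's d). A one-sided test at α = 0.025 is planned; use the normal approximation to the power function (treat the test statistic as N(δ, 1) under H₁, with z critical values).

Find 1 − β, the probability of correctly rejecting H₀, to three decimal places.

Noncentrality parameter: δ = d·√(n/2) = 0.22 × √(186/2) = 2.1216
One-sided α = 0.025 → critical value z_{0.025} = 1.960.
Power = Φ(δ − 1.960) = Φ(0.162) = 0.5642.

Power ≈ 0.564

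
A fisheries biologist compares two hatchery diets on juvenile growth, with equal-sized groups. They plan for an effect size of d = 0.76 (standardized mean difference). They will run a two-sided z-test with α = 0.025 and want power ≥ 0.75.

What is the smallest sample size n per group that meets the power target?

n = 30 per group

For power 0.75 need Φ(δ − z_{0.0125}) = 0.75, so δ = z_{0.0125} + z_{0.25} = 2.241 + 0.674 = 2.916.
(Ignoring the negligible lower-tail rejection probability gives the usual closed-form inversion.)
δ = d·√(n/2) ⇒ n = 2(δ/d)² = 2 × (2.916 / 0.76)² = 29.44.
Round up to the next whole unit.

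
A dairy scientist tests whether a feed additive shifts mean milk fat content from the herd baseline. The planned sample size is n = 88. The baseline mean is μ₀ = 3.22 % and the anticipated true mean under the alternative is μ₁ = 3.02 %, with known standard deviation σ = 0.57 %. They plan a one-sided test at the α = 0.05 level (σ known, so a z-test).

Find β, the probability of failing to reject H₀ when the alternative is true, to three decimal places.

Standardized effect: d = |μ₁ − μ₀| / σ = |3.02 − 3.22| / 0.57 = 0.3509
Noncentrality parameter: δ = d·√n = 0.3509 × √88 = 3.2915
Critical value for a one-sided test at α = 0.05: z_α = 1.645.
Power = P(Z > 1.645 − δ) = Φ(1.647) = 0.9502.
Type II error: β = 1 − power = 1 − 0.9502 = 0.0498.

β ≈ 0.050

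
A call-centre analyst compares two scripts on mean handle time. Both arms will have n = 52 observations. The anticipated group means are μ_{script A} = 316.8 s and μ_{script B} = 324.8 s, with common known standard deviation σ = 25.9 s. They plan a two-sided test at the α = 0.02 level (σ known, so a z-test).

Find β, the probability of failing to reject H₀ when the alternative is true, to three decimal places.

Standardized effect: d = |μ_{script A} − μ_{script B}| / σ = |316.8 − 324.8| / 25.9 = 0.3089
Noncentrality parameter: δ = d·√(n/2) = 0.3089 × √(52/2) = 1.5750
Critical value for a two-sided test at α = 0.02: z_{α/2} = 2.326.
Power = Φ(δ − 2.326) + Φ(−δ − 2.326) = Φ(-0.751) + Φ(-3.901) = 0.2262 + 0.0000 = 0.2263.
Type II error: β = 1 − power = 1 − 0.2263 = 0.7737.

β ≈ 0.774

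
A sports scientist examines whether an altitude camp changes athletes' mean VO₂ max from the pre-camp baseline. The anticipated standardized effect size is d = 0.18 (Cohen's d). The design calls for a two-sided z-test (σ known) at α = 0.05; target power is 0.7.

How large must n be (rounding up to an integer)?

For power 0.7 need Φ(δ − z_{0.025}) = 0.7, so δ = z_{0.025} + z_{0.30} = 1.960 + 0.524 = 2.484.
(Ignoring the negligible lower-tail rejection probability gives the usual closed-form inversion.)
δ = d·√n ⇒ n = (δ/d)² = (2.484 / 0.18)² = 190.50.
Round up to the next whole unit.

n = 191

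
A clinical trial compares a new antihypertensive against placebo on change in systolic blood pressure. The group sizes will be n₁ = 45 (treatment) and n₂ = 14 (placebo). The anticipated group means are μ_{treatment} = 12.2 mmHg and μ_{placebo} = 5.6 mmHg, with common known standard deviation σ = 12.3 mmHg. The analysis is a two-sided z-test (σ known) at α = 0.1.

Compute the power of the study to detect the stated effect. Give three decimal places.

Standardized effect: d = |μ_{treatment} − μ_{placebo}| / σ = |12.2 − 5.6| / 12.3 = 0.5366
Noncentrality parameter: δ = d / √(1/n₁ + 1/n₂) = 0.5366 / √(1/45 + 1/14) = 1.7534
Two-sided α = 0.1 → critical value z_{0.05} = 1.645.
Power = Φ(δ − 1.645) + Φ(−δ − 1.645) = Φ(0.109) + Φ(-3.398) = 0.5432 + 0.0003 = 0.5436.

Power ≈ 0.544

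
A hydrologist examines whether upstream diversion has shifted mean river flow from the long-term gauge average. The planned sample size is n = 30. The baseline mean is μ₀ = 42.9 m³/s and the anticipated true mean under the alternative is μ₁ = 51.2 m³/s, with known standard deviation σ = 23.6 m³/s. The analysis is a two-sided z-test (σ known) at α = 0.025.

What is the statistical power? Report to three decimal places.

Standardized effect: d = |μ₁ − μ₀| / σ = |51.2 − 42.9| / 23.6 = 0.3517
Noncentrality parameter: δ = d·√n = 0.3517 × √30 = 1.9263
Two-sided α = 0.025 → critical value z_{0.0125} = 2.241.
Power = Φ(δ − 2.241) + Φ(−δ − 2.241) = Φ(-0.315) + Φ(-4.168) = 0.3763 + 0.0000 = 0.3764.

Power ≈ 0.376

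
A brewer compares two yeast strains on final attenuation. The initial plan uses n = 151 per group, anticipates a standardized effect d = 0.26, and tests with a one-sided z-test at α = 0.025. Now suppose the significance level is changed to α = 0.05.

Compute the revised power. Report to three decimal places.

Power ≈ 0.730

δ = d·√(n/2) = 0.26 × √(151/2) = 2.2592 (unchanged). New critical value: z_{0.05} = 1.645.
Revised power = Φ(δ − 1.645) = Φ(0.614) = 0.7305.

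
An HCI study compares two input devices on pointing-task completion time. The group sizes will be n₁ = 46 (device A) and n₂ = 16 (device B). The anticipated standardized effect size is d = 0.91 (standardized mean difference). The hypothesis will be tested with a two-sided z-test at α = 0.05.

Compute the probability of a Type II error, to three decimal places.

β ≈ 0.120

Noncentrality parameter: δ = d / √(1/n₁ + 1/n₂) = 0.91 / √(1/46 + 1/16) = 3.1353
Critical value for a two-sided test at α = 0.05: z_{α/2} = 1.960.
Power = Φ(δ − 1.960) + Φ(−δ − 1.960) = Φ(1.175) + Φ(-5.095) = 0.8801 + 0.0000 = 0.8801.
Type II error: β = 1 − power = 1 − 0.8801 = 0.1199.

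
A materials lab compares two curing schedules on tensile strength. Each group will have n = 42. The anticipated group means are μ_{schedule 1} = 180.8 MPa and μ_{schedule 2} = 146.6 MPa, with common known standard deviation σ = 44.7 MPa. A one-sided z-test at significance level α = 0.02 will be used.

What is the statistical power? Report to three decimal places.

Power ≈ 0.927

Standardized effect: d = |μ_{schedule 1} − μ_{schedule 2}| / σ = |180.8 − 146.6| / 44.7 = 0.7651
Noncentrality parameter: δ = d·√(n/2) = 0.7651 × √(42/2) = 3.5061
One-sided α = 0.02 → critical value z_{0.02} = 2.054.
Power = Φ(δ − 2.054) = Φ(1.452) = 0.9268.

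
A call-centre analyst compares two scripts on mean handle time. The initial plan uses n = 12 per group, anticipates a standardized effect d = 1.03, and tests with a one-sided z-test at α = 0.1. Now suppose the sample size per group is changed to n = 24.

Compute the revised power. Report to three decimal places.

With n = 24 per group: δ = d·√(n/2) = 1.03 × √(24/2) = 3.5680. Critical value z_{0.1} = 1.282.
Revised power = P(Z > 1.282 − δ) = Φ(2.286) = 0.9889.

Power ≈ 0.989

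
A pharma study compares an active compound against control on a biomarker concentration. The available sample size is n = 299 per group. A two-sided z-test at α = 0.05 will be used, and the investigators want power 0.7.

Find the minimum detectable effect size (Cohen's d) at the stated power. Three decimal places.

Required noncentrality: δ = z_{0.025} + z_{0.30} = 1.960 + 0.524 = 2.484.
(Lower-tail contribution to power is negligible for δ > 0.)
δ = d·√(n/2) ⇒ d = δ/√(n/2) = 2.484/√(299/2) = 0.2032.

d ≈ 0.203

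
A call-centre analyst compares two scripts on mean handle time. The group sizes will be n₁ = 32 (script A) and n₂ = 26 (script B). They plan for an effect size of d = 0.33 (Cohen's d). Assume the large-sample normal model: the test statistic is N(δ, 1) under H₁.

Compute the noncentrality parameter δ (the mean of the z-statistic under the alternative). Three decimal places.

δ ≈ 1.250

δ = d / √(1/n₁ + 1/n₂) = 0.33 / √(1/32 + 1/26) = 1.2499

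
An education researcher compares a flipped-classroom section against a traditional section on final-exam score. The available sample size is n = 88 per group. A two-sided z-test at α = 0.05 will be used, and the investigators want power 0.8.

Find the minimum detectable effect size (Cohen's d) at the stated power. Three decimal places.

Required noncentrality: δ = z_{0.025} + z_{0.20} = 1.960 + 0.842 = 2.802.
(Lower-tail contribution to power is negligible for δ > 0.)
δ = d·√(n/2) ⇒ d = δ/√(n/2) = 2.802/√(88/2) = 0.4224.

d ≈ 0.422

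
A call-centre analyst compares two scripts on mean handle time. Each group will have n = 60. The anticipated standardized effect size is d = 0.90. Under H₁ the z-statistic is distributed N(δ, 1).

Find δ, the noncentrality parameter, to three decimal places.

δ ≈ 4.930

The noncentrality parameter scales effect size by the design's sample-size factor: δ = d·√(n/2) = 0.90 × √(60/2) = 4.9295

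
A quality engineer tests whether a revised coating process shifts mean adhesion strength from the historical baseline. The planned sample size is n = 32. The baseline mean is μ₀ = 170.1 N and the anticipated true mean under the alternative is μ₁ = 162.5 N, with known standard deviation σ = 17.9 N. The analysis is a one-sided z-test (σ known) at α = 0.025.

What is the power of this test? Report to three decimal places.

Standardized effect: d = |μ₁ − μ₀| / σ = |162.5 − 170.1| / 17.9 = 0.4246
Noncentrality parameter: λ = d·√n = 0.4246 × √32 = 2.4018
One-sided α = 0.025 → critical value z_{0.025} = 1.960.
Power = Φ(λ − 1.960) = Φ(0.442) = 0.6707.

Power ≈ 0.671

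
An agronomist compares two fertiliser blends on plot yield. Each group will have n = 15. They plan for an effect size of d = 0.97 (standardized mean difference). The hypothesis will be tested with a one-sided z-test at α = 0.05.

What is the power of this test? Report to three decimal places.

Power ≈ 0.844

Noncentrality parameter: δ = d·√(n/2) = 0.97 × √(15/2) = 2.6565
Critical value for a one-sided test at α = 0.05: z_α = 1.645.
Power = Φ(δ − 1.645) = Φ(1.012) = 0.8441.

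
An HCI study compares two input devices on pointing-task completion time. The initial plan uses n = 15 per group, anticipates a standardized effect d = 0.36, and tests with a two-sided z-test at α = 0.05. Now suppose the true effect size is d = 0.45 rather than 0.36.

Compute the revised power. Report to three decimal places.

With d = 0.45: δ = d·√(n/2) = 0.45 × √(15/2) = 1.2324. Critical value z_{0.025} = 1.960.
Revised power = Φ(δ − 1.960) + Φ(−δ − 1.960) = Φ(-0.728) + Φ(-3.192) = 0.2334 + 0.0007 = 0.2341.

Power ≈ 0.234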